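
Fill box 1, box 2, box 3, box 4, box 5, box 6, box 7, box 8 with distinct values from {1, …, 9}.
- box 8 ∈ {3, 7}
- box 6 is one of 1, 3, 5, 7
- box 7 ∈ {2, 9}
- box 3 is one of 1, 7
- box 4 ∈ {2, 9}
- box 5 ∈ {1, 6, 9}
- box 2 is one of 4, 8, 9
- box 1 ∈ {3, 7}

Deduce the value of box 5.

6

The 2 variables box 1 and box 8 are confined to {3, 7}, which locks those values in; drop them from box 3, box 6.
box 3 must be 1 (only option left). Remove 1 from box 5, box 6.
box 6 must be 5 (only option left).
box 4 and box 7 share exactly the 2 values {2, 9}; by pigeonhole those values go to them, so strike 2, 9 from box 2, box 5.
So box 5 = 6.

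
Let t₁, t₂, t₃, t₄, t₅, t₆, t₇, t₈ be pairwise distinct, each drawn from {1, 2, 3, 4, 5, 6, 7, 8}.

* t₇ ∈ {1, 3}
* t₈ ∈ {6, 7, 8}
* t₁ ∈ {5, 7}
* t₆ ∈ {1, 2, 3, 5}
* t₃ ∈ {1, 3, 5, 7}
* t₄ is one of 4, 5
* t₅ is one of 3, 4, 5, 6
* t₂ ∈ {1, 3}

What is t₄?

The 8 variables draw from only 8 values {1, 2, 3, 4, 5, 6, 7, 8}, so each is used; only t₆ can be 2, hence t₆ = 2.
Among the 7 still-open variables, 8 fits only t₈ (and all 7 values in {1, 3, 4, 5, 6, 7, 8} must be used), so t₈ = 8.
The 6 still-open variables together cover exactly {1, 3, 4, 5, 6, 7} — 6 values for 6 variables — and 6 appears only in t₅'s list, so t₅ = 6.
The 5 still-open variables together cover exactly {1, 3, 4, 5, 7} — 5 values for 5 variables — and 4 appears only in t₄'s list, so t₄ = 4.

4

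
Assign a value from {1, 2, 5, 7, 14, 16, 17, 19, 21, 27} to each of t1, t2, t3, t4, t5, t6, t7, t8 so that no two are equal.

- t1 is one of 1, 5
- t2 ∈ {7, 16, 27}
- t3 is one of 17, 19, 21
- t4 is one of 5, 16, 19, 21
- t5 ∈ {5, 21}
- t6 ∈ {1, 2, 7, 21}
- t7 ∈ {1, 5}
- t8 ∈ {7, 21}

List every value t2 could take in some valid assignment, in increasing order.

16, 27

t1 and t7 share exactly the 2 values {1, 5}; by pigeonhole those values go to them, so strike 1, 5 from t4, t5, t6.
That leaves t5 = 21. So t3, t4, t6, t8 can't be 21.
t8's domain is down to {7}, so t8 = 7. Eliminate 7 elsewhere: t2, t6.
That leaves t6 = 2.
No further eliminations apply; t2 can still be any of 16, 27.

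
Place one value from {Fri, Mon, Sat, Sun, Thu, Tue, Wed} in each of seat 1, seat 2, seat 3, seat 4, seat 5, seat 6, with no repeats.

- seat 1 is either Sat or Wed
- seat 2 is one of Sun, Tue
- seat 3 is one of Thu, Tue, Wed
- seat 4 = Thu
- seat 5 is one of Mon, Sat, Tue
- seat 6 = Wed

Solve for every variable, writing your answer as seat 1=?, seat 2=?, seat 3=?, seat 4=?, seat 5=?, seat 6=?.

seat 4 must be Thu (only option left). Strike Thu from seat 3.
seat 6's domain is down to {Wed}, so seat 6 = Wed. Remove Wed from seat 1, seat 3.
That leaves seat 1 = Sat. Remove Sat from seat 5.
seat 3 must be Tue (only option left). Strike Tue from seat 2, seat 5.
That leaves seat 5 = Mon.
seat 2's domain is down to {Sun}, so seat 2 = Sun.

seat 1=Sat, seat 2=Sun, seat 3=Tue, seat 4=Thu, seat 5=Mon, seat 6=Wed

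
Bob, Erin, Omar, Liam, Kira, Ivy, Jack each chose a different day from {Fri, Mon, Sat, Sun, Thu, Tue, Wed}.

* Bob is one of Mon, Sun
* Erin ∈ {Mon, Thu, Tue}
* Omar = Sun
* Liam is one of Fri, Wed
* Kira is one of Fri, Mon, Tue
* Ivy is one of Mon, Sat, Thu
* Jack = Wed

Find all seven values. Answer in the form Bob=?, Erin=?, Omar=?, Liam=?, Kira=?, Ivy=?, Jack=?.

Bob=Mon, Erin=Thu, Omar=Sun, Liam=Fri, Kira=Tue, Ivy=Sat, Jack=Wed

Omar has just one choice, so Omar = Sun. So Bob can't be Sun.
Jack's domain is down to {Wed}, so Jack = Wed. Remove Wed from Liam.
That leaves Bob = Mon. Strike Mon from Erin, Kira, Ivy.
Liam has just one choice, so Liam = Fri. Remove Fri from Kira.
Kira has just one choice, so Kira = Tue. Eliminate Tue elsewhere: Erin.
Erin's domain is down to {Thu}, so Erin = Thu. Strike Thu from Ivy.
Ivy's domain is down to {Sat}, so Ivy = Sat.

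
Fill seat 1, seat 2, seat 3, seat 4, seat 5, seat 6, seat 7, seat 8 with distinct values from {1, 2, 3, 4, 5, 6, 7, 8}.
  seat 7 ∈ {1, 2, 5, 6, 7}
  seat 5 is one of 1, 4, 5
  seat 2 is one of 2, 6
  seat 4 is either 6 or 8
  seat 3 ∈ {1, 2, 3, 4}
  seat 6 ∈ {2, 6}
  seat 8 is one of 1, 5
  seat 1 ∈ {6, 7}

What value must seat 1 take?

7

The 8 variables draw from only 8 values {1, 2, 3, 4, 5, 6, 7, 8}, so each is used; only seat 3 can be 3, hence seat 3 = 3.
Among the 7 still-open variables, 4 fits only seat 5 (and all 7 values in {1, 2, 4, 5, 6, 7, 8} must be used), so seat 5 = 4.
The 6 still-open variables together cover exactly {1, 2, 5, 6, 7, 8} — 6 values for 6 variables — and 8 appears only in seat 4's list, so seat 4 = 8.
seat 2 and seat 6 share exactly the 2 values {2, 6}; by pigeonhole those values go to them, so strike 2, 6 from seat 1, seat 7.
So seat 1 = 7.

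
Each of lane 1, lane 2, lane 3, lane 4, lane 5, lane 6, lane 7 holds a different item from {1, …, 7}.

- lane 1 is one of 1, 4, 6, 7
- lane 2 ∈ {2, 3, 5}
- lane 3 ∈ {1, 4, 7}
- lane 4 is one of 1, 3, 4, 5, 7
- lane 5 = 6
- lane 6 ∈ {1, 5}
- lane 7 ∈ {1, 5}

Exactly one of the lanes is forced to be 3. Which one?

lane 5 must be 6 (only option left). Strike 6 from lane 1.
The 6 still-open variables together cover exactly {1, 2, 3, 4, 5, 7} — 6 values for 6 variables — and 2 appears only in lane 2's list, so lane 2 = 2.
The 5 still-open variables draw from only 5 values {1, 3, 4, 5, 7}, so each is used; only lane 4 can be 3, hence lane 4 = 3.

lane 4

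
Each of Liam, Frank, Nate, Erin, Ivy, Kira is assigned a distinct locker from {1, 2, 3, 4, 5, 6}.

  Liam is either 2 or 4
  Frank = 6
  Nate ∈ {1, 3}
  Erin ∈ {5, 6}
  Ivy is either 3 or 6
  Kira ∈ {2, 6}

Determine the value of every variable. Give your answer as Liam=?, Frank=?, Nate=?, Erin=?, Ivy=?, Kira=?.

Frank has just one choice, so Frank = 6. So Erin, Ivy, Kira can't be 6.
That leaves Erin = 5.
Ivy has just one choice, so Ivy = 3. So Nate can't be 3.
Kira's domain is down to {2}, so Kira = 2. So Liam can't be 2.
Liam has just one choice, so Liam = 4.
That leaves Nate = 1.

Liam=4, Frank=6, Nate=1, Erin=5, Ivy=3, Kira=2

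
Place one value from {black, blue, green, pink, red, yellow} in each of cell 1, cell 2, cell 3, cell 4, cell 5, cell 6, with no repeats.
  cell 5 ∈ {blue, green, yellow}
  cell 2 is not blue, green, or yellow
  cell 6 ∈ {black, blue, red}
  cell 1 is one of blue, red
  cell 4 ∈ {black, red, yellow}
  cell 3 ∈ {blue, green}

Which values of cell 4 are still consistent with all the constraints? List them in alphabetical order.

black, red, yellow

The 6 variables together cover exactly {black, blue, green, pink, red, yellow} — 6 values for 6 variables — and pink appears only in cell 2's list, so cell 2 = pink.
No further eliminations apply; cell 4 can still be any of black, red, yellow.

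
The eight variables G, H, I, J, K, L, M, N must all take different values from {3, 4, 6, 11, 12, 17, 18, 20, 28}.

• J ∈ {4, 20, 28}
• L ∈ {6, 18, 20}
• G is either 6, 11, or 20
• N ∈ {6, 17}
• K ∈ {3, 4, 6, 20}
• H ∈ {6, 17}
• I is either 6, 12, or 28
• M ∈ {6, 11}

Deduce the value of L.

18

The 2 variables H and N are confined to {6, 17}, which locks those values in; drop them from G, I, K, L, M.
That leaves M = 11. Eliminate 11 elsewhere: G.
G has just one choice, so G = 20. Eliminate 20 elsewhere: J, K, L.
So L = 18.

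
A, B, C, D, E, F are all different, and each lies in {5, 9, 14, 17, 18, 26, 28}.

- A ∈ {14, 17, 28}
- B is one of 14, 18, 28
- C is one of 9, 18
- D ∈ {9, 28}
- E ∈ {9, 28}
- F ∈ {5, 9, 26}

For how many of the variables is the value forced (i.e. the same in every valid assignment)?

D and E between them cover only {9, 28} — a naked pair. Remove those values from A, B, C, F.
C must be 18 (only option left). Remove 18 from B.
B has just one choice, so B = 14. Eliminate 14 elsewhere: A.
A's domain is down to {17}, so A = 17.
Determined: A=17, B=14, C=18. The other variables each still have more than one consistent value. That makes 3.

3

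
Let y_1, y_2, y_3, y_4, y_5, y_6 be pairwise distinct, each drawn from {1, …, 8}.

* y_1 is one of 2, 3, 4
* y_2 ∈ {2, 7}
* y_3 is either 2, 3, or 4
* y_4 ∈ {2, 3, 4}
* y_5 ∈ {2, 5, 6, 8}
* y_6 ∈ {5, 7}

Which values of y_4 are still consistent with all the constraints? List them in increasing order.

2, 3, 4

y_1, y_3, y_4 share exactly the 3 values {2, 3, 4}; by pigeonhole those values go to them, so strike 2, 3, 4 from y_2, y_5.
y_2 must be 7 (only option left). Strike 7 from y_6.
y_6 has just one choice, so y_6 = 5. Strike 5 from y_5.
No further eliminations apply; y_4 can still be any of 2, 3, 4.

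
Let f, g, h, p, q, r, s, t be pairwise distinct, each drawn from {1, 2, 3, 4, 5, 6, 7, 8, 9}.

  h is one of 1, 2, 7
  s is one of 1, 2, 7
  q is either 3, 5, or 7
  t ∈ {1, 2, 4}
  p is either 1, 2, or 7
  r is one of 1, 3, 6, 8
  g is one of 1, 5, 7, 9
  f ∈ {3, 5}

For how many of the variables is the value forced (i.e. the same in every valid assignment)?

2

The 3 variables h, p, s are confined to {1, 2, 7}, which locks those values in; drop them from g, q, r, t.
t must be 4 (only option left).
The 2 variables f and q are confined to {3, 5}, which locks those values in; drop them from g, r.
g must be 9 (only option left).
Determined: g=9, t=4. The other variables each still have more than one consistent value. That makes 2.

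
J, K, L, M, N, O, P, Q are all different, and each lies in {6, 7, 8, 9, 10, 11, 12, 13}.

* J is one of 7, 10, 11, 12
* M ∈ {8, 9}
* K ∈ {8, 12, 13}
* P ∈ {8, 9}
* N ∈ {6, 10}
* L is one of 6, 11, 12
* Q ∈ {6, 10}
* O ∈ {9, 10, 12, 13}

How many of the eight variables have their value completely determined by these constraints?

2

Among the 8 variables, 7 fits only J (and all 8 values in {6, 7, 8, 9, 10, 11, 12, 13} must be used), so J = 7.
The 7 still-open variables together cover exactly {6, 8, 9, 10, 11, 12, 13} — 7 values for 7 variables — and 11 appears only in L's list, so L = 11.
The 2 variables M and P are confined to {8, 9}, which locks those values in; drop them from K, O.
N and Q share exactly the 2 values {6, 10}; by pigeonhole those values go to them, so strike 6, 10 from O.
Determined: J=7, L=11. The other variables each still have more than one consistent value. That makes 2.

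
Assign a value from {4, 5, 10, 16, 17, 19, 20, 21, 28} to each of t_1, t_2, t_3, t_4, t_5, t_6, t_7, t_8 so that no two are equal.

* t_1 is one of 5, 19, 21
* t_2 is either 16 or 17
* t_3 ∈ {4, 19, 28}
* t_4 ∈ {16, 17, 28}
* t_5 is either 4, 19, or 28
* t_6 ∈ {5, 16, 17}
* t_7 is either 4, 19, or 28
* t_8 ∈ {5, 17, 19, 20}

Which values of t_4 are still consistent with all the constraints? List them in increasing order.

16, 17

Among the 8 variables, 20 fits only t_8 (and all 8 values in {4, 5, 16, 17, 19, 20, 21, 28} must be used), so t_8 = 20.
The 7 still-open variables draw from only 7 values {4, 5, 16, 17, 19, 21, 28}, so each is used; only t_1 can be 21, hence t_1 = 21.
The 6 still-open variables together cover exactly {4, 5, 16, 17, 19, 28} — 6 values for 6 variables — and 5 appears only in t_6's list, so t_6 = 5.
t_3, t_5, t_7 share exactly the 3 values {4, 19, 28}; by pigeonhole those values go to them, so strike 4, 19, 28 from t_4.
No further eliminations apply; t_4 can still be any of 16, 17.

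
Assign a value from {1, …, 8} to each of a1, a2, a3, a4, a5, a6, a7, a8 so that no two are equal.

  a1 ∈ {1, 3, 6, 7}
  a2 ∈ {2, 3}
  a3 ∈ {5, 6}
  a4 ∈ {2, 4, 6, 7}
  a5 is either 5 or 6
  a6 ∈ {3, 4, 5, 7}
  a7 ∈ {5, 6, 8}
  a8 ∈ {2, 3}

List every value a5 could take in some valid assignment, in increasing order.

5, 6

Among the 8 variables, 1 fits only a1 (and all 8 values in {1, 2, 3, 4, 5, 6, 7, 8} must be used), so a1 = 1.
The 7 still-open variables together cover exactly {2, 3, 4, 5, 6, 7, 8} — 7 values for 7 variables — and 8 appears only in a7's list, so a7 = 8.
a2 and a8 between them cover only {2, 3} — a naked pair. Remove those values from a4, a6.
a3 and a5 between them cover only {5, 6} — a naked pair. Remove those values from a4, a6.
No further eliminations apply; a5 can still be any of 5, 6.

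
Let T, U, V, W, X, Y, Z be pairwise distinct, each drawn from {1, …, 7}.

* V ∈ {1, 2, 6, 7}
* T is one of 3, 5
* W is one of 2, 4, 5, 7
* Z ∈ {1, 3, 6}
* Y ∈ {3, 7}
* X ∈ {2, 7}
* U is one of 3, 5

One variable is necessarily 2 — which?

Among the 7 variables, 4 fits only W (and all 7 values in {1, 2, 3, 4, 5, 6, 7} must be used), so W = 4.
The 2 variables T and U are confined to {3, 5}, which locks those values in; drop them from Y, Z.
Y has just one choice, so Y = 7. Eliminate 7 elsewhere: V, X.
So 2 goes to X.

X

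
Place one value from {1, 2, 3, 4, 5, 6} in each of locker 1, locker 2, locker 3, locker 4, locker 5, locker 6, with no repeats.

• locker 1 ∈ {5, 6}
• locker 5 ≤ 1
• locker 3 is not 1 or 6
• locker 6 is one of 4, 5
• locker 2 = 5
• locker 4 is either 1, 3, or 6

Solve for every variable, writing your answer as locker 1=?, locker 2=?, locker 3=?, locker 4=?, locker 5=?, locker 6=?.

locker 1=6, locker 2=5, locker 3=2, locker 4=3, locker 5=1, locker 6=4

locker 2's domain is down to {5}, so locker 2 = 5. Eliminate 5 elsewhere: locker 1, locker 3, locker 6.
That leaves locker 5 = 1. So locker 4 can't be 1.
locker 6 has just one choice, so locker 6 = 4. Eliminate 4 elsewhere: locker 3.
That leaves locker 1 = 6. Eliminate 6 elsewhere: locker 4.
locker 4 has just one choice, so locker 4 = 3. Strike 3 from locker 3.
That leaves locker 3 = 2.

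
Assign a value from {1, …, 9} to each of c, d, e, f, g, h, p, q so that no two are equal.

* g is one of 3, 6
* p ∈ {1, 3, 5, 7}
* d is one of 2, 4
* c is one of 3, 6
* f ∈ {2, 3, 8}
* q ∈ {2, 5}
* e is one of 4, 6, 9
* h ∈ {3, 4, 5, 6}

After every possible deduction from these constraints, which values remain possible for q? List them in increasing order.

2, 5

The 2 variables c and g are confined to {3, 6}, which locks those values in; drop them from e, f, h, p.
d, h, q between them cover only {2, 4, 5} — a naked triple. Remove those values from e, f, p.
That leaves e = 9.
f has just one choice, so f = 8.
No further eliminations apply; q can still be any of 2, 5.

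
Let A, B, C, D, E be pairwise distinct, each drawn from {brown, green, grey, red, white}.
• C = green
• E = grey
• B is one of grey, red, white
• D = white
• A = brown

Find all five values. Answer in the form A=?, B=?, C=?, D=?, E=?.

A has just one choice, so A = brown.
C has just one choice, so C = green.
D's domain is down to {white}, so D = white. Eliminate white elsewhere: B.
E's domain is down to {grey}, so E = grey. Remove grey from B.
That leaves B = red.

A=brown, B=red, C=green, D=white, E=grey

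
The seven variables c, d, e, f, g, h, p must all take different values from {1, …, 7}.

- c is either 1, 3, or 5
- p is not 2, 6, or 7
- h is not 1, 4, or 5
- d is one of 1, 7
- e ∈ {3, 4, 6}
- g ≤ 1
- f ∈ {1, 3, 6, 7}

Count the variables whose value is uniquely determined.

3

g's domain is down to {1}, so g = 1. Remove 1 from c, d, f, p.
d has just one choice, so d = 7. So f, h can't be 7.
Among the 5 still-open variables, 2 fits only h (and all 5 values in {2, 3, 4, 5, 6} must be used), so h = 2.
Determined: d=7, g=1, h=2. The other variables each still have more than one consistent value. That makes 3.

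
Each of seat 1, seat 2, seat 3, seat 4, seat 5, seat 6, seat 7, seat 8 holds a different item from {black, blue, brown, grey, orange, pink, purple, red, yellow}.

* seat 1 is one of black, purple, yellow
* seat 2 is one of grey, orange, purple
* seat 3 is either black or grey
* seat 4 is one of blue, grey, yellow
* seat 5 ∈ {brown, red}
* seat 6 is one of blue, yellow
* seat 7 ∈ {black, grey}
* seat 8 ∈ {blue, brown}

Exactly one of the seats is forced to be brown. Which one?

seat 8

The 8 variables draw from only 8 values {black, blue, brown, grey, orange, purple, red, yellow}, so each is used; only seat 2 can be orange, hence seat 2 = orange.
Among the 7 still-open variables, purple fits only seat 1 (and all 7 values in {black, blue, brown, grey, purple, red, yellow} must be used), so seat 1 = purple.
The 6 still-open variables draw from only 6 values {black, blue, brown, grey, red, yellow}, so each is used; only seat 5 can be red, hence seat 5 = red.
The 5 still-open variables draw from only 5 values {black, blue, brown, grey, yellow}, so each is used; only seat 8 can be brown, hence seat 8 = brown.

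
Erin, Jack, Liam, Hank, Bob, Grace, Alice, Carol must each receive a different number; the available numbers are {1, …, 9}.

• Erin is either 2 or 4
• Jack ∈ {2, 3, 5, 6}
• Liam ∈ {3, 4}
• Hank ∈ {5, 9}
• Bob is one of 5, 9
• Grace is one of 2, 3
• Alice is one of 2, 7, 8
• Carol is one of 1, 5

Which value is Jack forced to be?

6

Hank and Bob share exactly the 2 values {5, 9}; by pigeonhole those values go to them, so strike 5, 9 from Jack, Carol.
Carol's domain is down to {1}, so Carol = 1.
The 3 variables Erin, Liam, Grace are confined to {2, 3, 4}, which locks those values in; drop them from Jack, Alice.
So Jack = 6.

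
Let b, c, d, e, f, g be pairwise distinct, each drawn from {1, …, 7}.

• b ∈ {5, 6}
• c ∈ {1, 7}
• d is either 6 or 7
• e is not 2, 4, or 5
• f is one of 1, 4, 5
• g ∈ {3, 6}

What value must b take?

Among the 6 variables, 4 fits only f (and all 6 values in {1, 3, 4, 5, 6, 7} must be used), so f = 4.
The 5 still-open variables together cover exactly {1, 3, 5, 6, 7} — 5 values for 5 variables — and 5 appears only in b's list, so b = 5.

5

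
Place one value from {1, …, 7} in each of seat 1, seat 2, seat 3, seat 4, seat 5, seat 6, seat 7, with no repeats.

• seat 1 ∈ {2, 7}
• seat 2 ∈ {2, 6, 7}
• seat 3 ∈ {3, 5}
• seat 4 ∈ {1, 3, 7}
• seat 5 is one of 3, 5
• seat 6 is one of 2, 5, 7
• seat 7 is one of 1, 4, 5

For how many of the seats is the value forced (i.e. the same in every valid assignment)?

3

Among the 7 variables, 4 fits only seat 7 (and all 7 values in {1, 2, 3, 4, 5, 6, 7} must be used), so seat 7 = 4.
The 6 still-open variables draw from only 6 values {1, 2, 3, 5, 6, 7}, so each is used; only seat 4 can be 1, hence seat 4 = 1.
Among the 5 still-open variables, 6 fits only seat 2 (and all 5 values in {2, 3, 5, 6, 7} must be used), so seat 2 = 6.
seat 3 and seat 5 share exactly the 2 values {3, 5}; by pigeonhole those values go to them, so strike 3, 5 from seat 6.
Determined: seat 2=6, seat 4=1, seat 7=4. The other seats each still have more than one consistent value. That makes 3.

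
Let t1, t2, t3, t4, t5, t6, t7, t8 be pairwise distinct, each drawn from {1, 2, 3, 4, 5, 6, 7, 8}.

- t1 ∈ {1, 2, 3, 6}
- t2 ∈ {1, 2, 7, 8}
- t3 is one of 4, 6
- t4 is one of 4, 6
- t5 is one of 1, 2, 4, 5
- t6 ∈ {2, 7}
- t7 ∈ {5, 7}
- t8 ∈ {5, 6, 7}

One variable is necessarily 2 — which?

t6

The 8 variables together cover exactly {1, 2, 3, 4, 5, 6, 7, 8} — 8 values for 8 variables — and 3 appears only in t1's list, so t1 = 3.
The 7 still-open variables together cover exactly {1, 2, 4, 5, 6, 7, 8} — 7 values for 7 variables — and 8 appears only in t2's list, so t2 = 8.
The 6 still-open variables draw from only 6 values {1, 2, 4, 5, 6, 7}, so each is used; only t5 can be 1, hence t5 = 1.
Among the 5 still-open variables, 2 fits only t6 (and all 5 values in {2, 4, 5, 6, 7} must be used), so t6 = 2.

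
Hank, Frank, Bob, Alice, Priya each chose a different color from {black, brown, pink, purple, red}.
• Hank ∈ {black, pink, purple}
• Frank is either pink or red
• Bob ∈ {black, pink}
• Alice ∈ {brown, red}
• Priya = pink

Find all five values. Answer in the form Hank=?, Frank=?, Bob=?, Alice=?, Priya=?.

Hank=purple, Frank=red, Bob=black, Alice=brown, Priya=pink

Priya has just one choice, so Priya = pink. So Hank, Frank, Bob can't be pink.
That leaves Frank = red. So Alice can't be red.
Bob must be black (only option left). Remove black from Hank.
Alice has just one choice, so Alice = brown.
That leaves Hank = purple.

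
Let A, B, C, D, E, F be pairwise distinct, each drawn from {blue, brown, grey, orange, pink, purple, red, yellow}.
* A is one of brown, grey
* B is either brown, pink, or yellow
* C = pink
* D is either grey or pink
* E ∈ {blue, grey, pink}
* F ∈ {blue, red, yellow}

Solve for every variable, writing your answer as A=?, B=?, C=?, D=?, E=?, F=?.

A=brown, B=yellow, C=pink, D=grey, E=blue, F=red

C has just one choice, so C = pink. Remove pink from B, D, E.
D must be grey (only option left). Strike grey from A, E.
That leaves E = blue. Eliminate blue elsewhere: F.
A has just one choice, so A = brown. Eliminate brown elsewhere: B.
That leaves B = yellow. Remove yellow from F.
F's domain is down to {red}, so F = red.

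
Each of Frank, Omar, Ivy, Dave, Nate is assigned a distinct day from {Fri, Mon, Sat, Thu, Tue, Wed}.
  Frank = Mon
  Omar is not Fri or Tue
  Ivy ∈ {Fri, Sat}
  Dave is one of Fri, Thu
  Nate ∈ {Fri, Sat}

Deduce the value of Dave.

Thu

Frank's domain is down to {Mon}, so Frank = Mon. So Omar can't be Mon.
The 4 still-open variables draw from only 4 values {Fri, Sat, Thu, Wed}, so each is used; only Omar can be Wed, hence Omar = Wed.
The 3 still-open variables together cover exactly {Fri, Sat, Thu} — 3 values for 3 variables — and Thu appears only in Dave's list, so Dave = Thu.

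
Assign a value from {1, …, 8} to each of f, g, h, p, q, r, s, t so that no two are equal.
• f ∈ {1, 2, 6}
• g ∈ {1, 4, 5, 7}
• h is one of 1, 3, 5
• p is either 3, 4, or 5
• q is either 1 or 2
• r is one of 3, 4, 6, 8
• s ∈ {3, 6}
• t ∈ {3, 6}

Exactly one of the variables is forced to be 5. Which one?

The 8 variables draw from only 8 values {1, 2, 3, 4, 5, 6, 7, 8}, so each is used; only g can be 7, hence g = 7.
The 7 still-open variables draw from only 7 values {1, 2, 3, 4, 5, 6, 8}, so each is used; only r can be 8, hence r = 8.
The 6 still-open variables draw from only 6 values {1, 2, 3, 4, 5, 6}, so each is used; only p can be 4, hence p = 4.
The 5 still-open variables draw from only 5 values {1, 2, 3, 5, 6}, so each is used; only h can be 5, hence h = 5.

h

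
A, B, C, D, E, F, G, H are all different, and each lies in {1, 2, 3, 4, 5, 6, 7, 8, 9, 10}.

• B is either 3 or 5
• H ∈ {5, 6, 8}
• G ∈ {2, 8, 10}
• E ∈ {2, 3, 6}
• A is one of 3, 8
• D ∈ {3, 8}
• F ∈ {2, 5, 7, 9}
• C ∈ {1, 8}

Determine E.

The 2 variables A and D are confined to {3, 8}, which locks those values in; drop them from B, C, E, G, H.
B must be 5 (only option left). Eliminate 5 elsewhere: F, H.
That leaves C = 1.
H's domain is down to {6}, so H = 6. Eliminate 6 elsewhere: E.
So E = 2.

2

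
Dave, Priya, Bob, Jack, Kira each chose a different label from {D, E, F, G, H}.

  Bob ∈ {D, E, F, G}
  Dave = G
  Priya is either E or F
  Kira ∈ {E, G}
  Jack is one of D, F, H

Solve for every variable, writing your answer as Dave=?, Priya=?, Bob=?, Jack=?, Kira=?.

Dave's domain is down to {G}, so Dave = G. Eliminate G elsewhere: Bob, Kira.
That leaves Kira = E. Remove E from Priya, Bob.
That leaves Priya = F. Remove F from Bob, Jack.
Bob's domain is down to {D}, so Bob = D. Strike D from Jack.
Jack has just one choice, so Jack = H.

Dave=G, Priya=F, Bob=D, Jack=H, Kira=E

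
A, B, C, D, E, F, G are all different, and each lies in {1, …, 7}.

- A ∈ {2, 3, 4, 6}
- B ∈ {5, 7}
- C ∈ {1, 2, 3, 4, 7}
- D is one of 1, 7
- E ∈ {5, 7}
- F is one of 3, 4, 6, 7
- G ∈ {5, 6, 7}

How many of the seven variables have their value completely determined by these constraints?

B and E between them cover only {5, 7} — a naked pair. Remove those values from C, D, F, G.
D must be 1 (only option left). Remove 1 from C.
G has just one choice, so G = 6. Strike 6 from A, F.
Determined: D=1, G=6. The other variables each still have more than one consistent value. That makes 2.

2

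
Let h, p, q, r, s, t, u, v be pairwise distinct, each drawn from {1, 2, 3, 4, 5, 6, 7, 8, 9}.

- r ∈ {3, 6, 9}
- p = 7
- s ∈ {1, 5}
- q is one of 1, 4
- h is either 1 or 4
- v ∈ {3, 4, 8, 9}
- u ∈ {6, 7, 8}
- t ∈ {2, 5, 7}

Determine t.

2

p has just one choice, so p = 7. So t, u can't be 7.
h and q share exactly the 2 values {1, 4}; by pigeonhole those values go to them, so strike 1, 4 from s, v.
That leaves s = 5. Eliminate 5 elsewhere: t.
So t = 2.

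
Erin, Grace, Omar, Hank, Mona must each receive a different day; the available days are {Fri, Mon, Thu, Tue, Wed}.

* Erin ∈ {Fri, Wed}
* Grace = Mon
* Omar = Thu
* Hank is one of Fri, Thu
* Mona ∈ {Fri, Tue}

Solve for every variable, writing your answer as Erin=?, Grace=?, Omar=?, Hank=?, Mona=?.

Erin=Wed, Grace=Mon, Omar=Thu, Hank=Fri, Mona=Tue

Grace must be Mon (only option left).
Omar must be Thu (only option left). So Hank can't be Thu.
Hank's domain is down to {Fri}, so Hank = Fri. Remove Fri from Erin, Mona.
Mona's domain is down to {Tue}, so Mona = Tue.
That leaves Erin = Wed.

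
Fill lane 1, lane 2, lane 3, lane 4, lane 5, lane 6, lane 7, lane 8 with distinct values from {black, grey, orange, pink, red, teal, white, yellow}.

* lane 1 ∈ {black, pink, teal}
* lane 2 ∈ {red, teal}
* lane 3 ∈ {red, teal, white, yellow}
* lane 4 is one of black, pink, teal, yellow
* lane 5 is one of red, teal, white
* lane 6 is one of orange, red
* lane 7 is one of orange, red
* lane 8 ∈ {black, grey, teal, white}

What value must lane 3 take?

yellow

Among the 8 variables, grey fits only lane 8 (and all 8 values in {black, grey, orange, pink, red, teal, white, yellow} must be used), so lane 8 = grey.
lane 6 and lane 7 share exactly the 2 values {orange, red}; by pigeonhole those values go to them, so strike orange, red from lane 2, lane 3, lane 5.
lane 2 has just one choice, so lane 2 = teal. Remove teal from lane 1, lane 3, lane 4, lane 5.
lane 5 has just one choice, so lane 5 = white. Eliminate white elsewhere: lane 3.
So lane 3 = yellow.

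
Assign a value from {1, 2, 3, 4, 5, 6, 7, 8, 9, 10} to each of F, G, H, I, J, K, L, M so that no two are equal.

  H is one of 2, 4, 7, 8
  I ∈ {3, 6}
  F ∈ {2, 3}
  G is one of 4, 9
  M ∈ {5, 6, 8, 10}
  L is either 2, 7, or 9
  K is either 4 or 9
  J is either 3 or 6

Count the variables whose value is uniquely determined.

The 2 variables G and K are confined to {4, 9}, which locks those values in; drop them from H, L.
The 2 variables I and J are confined to {3, 6}, which locks those values in; drop them from F, M.
F's domain is down to {2}, so F = 2. Eliminate 2 elsewhere: H, L.
That leaves L = 7. Eliminate 7 elsewhere: H.
That leaves H = 8. So M can't be 8.
Determined: F=2, H=8, L=7. The other variables each still have more than one consistent value. That makes 3.

3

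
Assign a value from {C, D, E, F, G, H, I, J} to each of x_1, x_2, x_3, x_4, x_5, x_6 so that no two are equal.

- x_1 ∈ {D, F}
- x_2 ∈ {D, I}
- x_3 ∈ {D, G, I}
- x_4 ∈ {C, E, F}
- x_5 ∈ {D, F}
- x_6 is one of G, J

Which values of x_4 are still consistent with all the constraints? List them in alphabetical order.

x_1 and x_5 share exactly the 2 values {D, F}; by pigeonhole those values go to them, so strike D, F from x_2, x_3, x_4.
x_2's domain is down to {I}, so x_2 = I. Strike I from x_3.
x_3 has just one choice, so x_3 = G. Strike G from x_6.
x_6's domain is down to {J}, so x_6 = J.
No further eliminations apply; x_4 can still be any of C, E.

C, E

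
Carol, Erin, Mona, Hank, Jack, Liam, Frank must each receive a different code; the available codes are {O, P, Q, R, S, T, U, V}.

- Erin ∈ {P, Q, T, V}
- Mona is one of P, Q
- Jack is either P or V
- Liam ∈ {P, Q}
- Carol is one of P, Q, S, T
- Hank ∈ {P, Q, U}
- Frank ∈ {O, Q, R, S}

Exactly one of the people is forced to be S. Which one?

Carol

Mona and Liam between them cover only {P, Q} — a naked pair. Remove those values from Carol, Erin, Hank, Jack, Frank.
Hank has just one choice, so Hank = U.
Jack's domain is down to {V}, so Jack = V. Strike V from Erin.
Erin's domain is down to {T}, so Erin = T. Strike T from Carol.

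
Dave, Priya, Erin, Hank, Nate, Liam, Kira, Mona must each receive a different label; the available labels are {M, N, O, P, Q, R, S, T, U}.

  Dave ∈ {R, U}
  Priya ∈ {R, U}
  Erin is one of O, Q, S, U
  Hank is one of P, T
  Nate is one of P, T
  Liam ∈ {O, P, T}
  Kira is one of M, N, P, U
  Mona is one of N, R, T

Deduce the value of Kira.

The 2 variables Dave and Priya are confined to {R, U}, which locks those values in; drop them from Erin, Kira, Mona.
The 2 variables Hank and Nate are confined to {P, T}, which locks those values in; drop them from Liam, Kira, Mona.
Liam must be O (only option left). So Erin can't be O.
Mona has just one choice, so Mona = N. So Kira can't be N.
So Kira = M.

M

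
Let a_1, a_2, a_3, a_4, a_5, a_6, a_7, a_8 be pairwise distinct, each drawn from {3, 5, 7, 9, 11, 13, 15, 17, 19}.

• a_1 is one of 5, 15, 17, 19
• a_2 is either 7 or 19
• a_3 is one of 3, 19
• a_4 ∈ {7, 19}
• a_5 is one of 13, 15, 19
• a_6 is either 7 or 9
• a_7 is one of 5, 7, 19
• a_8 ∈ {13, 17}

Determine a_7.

5

Among the 8 variables, 3 fits only a_3 (and all 8 values in {3, 5, 7, 9, 13, 15, 17, 19} must be used), so a_3 = 3.
The 7 still-open variables together cover exactly {5, 7, 9, 13, 15, 17, 19} — 7 values for 7 variables — and 9 appears only in a_6's list, so a_6 = 9.
a_2 and a_4 between them cover only {7, 19} — a naked pair. Remove those values from a_1, a_5, a_7.
So a_7 = 5.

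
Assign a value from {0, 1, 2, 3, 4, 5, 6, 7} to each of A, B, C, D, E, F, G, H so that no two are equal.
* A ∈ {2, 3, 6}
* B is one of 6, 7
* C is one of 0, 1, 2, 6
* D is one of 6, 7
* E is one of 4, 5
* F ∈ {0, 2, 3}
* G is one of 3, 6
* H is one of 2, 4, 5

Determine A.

2

Among the 8 variables, 1 fits only C (and all 8 values in {0, 1, 2, 3, 4, 5, 6, 7} must be used), so C = 1.
Among the 7 still-open variables, 0 fits only F (and all 7 values in {0, 2, 3, 4, 5, 6, 7} must be used), so F = 0.
B and D share exactly the 2 values {6, 7}; by pigeonhole those values go to them, so strike 6, 7 from A, G.
G must be 3 (only option left). Strike 3 from A.
So A = 2.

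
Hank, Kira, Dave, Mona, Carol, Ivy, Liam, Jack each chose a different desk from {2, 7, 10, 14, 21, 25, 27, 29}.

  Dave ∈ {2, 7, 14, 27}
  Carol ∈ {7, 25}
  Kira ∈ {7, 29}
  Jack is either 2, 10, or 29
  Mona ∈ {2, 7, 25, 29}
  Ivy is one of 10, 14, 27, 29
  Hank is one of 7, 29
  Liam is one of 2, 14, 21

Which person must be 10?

Jack

The 8 variables draw from only 8 values {2, 7, 10, 14, 21, 25, 27, 29}, so each is used; only Liam can be 21, hence Liam = 21.
The 2 variables Hank and Kira are confined to {7, 29}, which locks those values in; drop them from Dave, Mona, Carol, Ivy, Jack.
Carol must be 25 (only option left). Remove 25 from Mona.
That leaves Mona = 2. So Dave, Jack can't be 2.
So 10 goes to Jack.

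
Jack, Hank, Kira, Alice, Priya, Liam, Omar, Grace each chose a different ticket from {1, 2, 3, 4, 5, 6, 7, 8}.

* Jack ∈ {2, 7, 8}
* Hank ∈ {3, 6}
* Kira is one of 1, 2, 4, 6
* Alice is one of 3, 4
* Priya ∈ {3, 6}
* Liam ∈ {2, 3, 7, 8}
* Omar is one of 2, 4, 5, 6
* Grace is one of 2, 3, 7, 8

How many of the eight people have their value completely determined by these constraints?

Among the 8 variables, 1 fits only Kira (and all 8 values in {1, 2, 3, 4, 5, 6, 7, 8} must be used), so Kira = 1.
Among the 7 still-open variables, 5 fits only Omar (and all 7 values in {2, 3, 4, 5, 6, 7, 8} must be used), so Omar = 5.
Among the 6 still-open variables, 4 fits only Alice (and all 6 values in {2, 3, 4, 6, 7, 8} must be used), so Alice = 4.
The 2 variables Hank and Priya are confined to {3, 6}, which locks those values in; drop them from Liam, Grace.
Determined: Kira=1, Alice=4, Omar=5. The other people each still have more than one consistent value. That makes 3.

3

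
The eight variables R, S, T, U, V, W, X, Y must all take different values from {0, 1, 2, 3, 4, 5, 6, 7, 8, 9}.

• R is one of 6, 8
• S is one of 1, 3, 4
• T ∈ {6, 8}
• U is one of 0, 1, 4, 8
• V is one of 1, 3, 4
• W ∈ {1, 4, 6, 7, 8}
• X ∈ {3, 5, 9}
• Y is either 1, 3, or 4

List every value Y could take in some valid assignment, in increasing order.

R and T share exactly the 2 values {6, 8}; by pigeonhole those values go to them, so strike 6, 8 from U, W.
S, V, Y between them cover only {1, 3, 4} — a naked triple. Remove those values from U, W, X.
That leaves U = 0.
W must be 7 (only option left).
No further eliminations apply; Y can still be any of 1, 3, 4.

1, 3, 4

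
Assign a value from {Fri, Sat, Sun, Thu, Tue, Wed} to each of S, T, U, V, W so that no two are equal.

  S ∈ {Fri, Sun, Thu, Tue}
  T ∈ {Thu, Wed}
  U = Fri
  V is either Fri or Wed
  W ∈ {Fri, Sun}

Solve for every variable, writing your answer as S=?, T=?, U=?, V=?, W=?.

S=Tue, T=Thu, U=Fri, V=Wed, W=Sun

U has just one choice, so U = Fri. Eliminate Fri elsewhere: S, V, W.
V must be Wed (only option left). Eliminate Wed elsewhere: T.
W has just one choice, so W = Sun. Strike Sun from S.
T must be Thu (only option left). Eliminate Thu elsewhere: S.
That leaves S = Tue.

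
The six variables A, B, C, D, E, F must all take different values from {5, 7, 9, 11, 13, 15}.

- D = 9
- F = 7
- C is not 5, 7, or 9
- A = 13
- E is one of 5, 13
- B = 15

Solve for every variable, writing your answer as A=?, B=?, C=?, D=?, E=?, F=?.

A=13, B=15, C=11, D=9, E=5, F=7

A has just one choice, so A = 13. Eliminate 13 elsewhere: C, E.
That leaves B = 15. Remove 15 from C.
C's domain is down to {11}, so C = 11.
D's domain is down to {9}, so D = 9.
That leaves E = 5.
That leaves F = 7.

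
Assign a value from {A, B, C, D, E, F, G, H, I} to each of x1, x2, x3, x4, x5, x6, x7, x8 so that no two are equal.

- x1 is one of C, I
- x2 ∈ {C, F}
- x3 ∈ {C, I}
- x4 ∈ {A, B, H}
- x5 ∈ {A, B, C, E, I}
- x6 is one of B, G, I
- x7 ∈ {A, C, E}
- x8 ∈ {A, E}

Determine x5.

B

Among the 8 variables, F fits only x2 (and all 8 values in {A, B, C, E, F, G, H, I} must be used), so x2 = F.
The 7 still-open variables draw from only 7 values {A, B, C, E, G, H, I}, so each is used; only x6 can be G, hence x6 = G.
Among the 6 still-open variables, H fits only x4 (and all 6 values in {A, B, C, E, H, I} must be used), so x4 = H.
The 5 still-open variables draw from only 5 values {A, B, C, E, I}, so each is used; only x5 can be B, hence x5 = B.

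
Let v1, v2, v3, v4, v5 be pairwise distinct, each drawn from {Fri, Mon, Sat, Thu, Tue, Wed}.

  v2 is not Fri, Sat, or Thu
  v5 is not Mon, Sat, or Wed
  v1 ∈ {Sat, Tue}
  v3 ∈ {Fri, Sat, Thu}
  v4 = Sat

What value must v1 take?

v4's domain is down to {Sat}, so v4 = Sat. Strike Sat from v1, v3.
So v1 = Tue.

Tue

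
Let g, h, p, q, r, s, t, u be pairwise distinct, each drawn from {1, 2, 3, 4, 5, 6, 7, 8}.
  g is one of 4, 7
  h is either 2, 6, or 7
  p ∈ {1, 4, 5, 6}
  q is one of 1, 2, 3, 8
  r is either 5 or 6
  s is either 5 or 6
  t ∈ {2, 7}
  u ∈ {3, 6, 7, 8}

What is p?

The 2 variables r and s are confined to {5, 6}, which locks those values in; drop them from h, p, u.
h and t share exactly the 2 values {2, 7}; by pigeonhole those values go to them, so strike 2, 7 from g, q, u.
g's domain is down to {4}, so g = 4. Remove 4 from p.
So p = 1.

1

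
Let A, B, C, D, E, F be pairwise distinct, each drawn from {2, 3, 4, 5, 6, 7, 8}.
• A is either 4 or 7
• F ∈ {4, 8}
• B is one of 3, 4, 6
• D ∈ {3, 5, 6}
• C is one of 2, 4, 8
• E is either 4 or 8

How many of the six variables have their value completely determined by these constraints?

2

E and F between them cover only {4, 8} — a naked pair. Remove those values from A, B, C.
That leaves A = 7.
That leaves C = 2.
Determined: A=7, C=2. The other variables each still have more than one consistent value. That makes 2.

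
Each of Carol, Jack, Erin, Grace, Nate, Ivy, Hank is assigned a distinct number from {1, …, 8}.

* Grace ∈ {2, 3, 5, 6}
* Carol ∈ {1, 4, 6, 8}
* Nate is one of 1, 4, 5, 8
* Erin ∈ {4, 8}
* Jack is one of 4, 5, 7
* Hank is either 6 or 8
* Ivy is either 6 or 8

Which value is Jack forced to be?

The 2 variables Ivy and Hank are confined to {6, 8}, which locks those values in; drop them from Carol, Erin, Grace, Nate.
Erin has just one choice, so Erin = 4. Remove 4 from Carol, Jack, Nate.
Carol must be 1 (only option left). Eliminate 1 elsewhere: Nate.
That leaves Nate = 5. So Jack, Grace can't be 5.
So Jack = 7.

7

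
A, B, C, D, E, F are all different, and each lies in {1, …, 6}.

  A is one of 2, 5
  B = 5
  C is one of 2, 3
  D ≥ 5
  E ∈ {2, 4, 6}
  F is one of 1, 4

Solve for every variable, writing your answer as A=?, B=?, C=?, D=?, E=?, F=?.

B's domain is down to {5}, so B = 5. Strike 5 from A, D.
D must be 6 (only option left). Strike 6 from E.
A's domain is down to {2}, so A = 2. Strike 2 from C, E.
C must be 3 (only option left).
E has just one choice, so E = 4. Strike 4 from F.
F's domain is down to {1}, so F = 1.

A=2, B=5, C=3, D=6, E=4, F=1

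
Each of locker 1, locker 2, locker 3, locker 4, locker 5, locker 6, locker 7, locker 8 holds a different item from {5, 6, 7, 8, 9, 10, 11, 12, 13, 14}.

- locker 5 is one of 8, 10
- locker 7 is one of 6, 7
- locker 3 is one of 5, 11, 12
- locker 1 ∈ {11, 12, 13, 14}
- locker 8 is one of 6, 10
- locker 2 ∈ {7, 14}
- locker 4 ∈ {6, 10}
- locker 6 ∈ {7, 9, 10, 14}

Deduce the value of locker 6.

9

locker 4 and locker 8 between them cover only {6, 10} — a naked pair. Remove those values from locker 5, locker 6, locker 7.
locker 5 must be 8 (only option left).
locker 7's domain is down to {7}, so locker 7 = 7. Remove 7 from locker 2, locker 6.
locker 2's domain is down to {14}, so locker 2 = 14. Strike 14 from locker 1, locker 6.
So locker 6 = 9.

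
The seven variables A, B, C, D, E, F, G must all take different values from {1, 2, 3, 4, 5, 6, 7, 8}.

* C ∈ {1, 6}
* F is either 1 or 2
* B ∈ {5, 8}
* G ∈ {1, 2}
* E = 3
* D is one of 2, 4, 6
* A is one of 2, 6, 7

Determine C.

6

E must be 3 (only option left).
The 2 variables F and G are confined to {1, 2}, which locks those values in; drop them from A, C, D.
So C = 6.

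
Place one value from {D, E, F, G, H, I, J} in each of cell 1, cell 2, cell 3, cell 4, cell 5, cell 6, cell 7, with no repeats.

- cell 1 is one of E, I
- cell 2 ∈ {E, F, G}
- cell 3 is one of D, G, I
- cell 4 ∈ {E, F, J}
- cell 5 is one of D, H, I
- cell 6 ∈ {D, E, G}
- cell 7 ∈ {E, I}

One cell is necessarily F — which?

cell 2

The 7 variables draw from only 7 values {D, E, F, G, H, I, J}, so each is used; only cell 5 can be H, hence cell 5 = H.
Among the 6 still-open variables, J fits only cell 4 (and all 6 values in {D, E, F, G, I, J} must be used), so cell 4 = J.
The 5 still-open variables draw from only 5 values {D, E, F, G, I}, so each is used; only cell 2 can be F, hence cell 2 = F.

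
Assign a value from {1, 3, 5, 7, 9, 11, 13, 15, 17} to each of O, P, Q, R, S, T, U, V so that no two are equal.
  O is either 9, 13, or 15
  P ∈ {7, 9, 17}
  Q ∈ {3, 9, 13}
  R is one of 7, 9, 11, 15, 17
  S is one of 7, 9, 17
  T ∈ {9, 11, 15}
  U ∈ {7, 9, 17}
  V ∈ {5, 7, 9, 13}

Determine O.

13

The 8 variables draw from only 8 values {3, 5, 7, 9, 11, 13, 15, 17}, so each is used; only Q can be 3, hence Q = 3.
Among the 7 still-open variables, 5 fits only V (and all 7 values in {5, 7, 9, 11, 13, 15, 17} must be used), so V = 5.
Among the 6 still-open variables, 13 fits only O (and all 6 values in {7, 9, 11, 13, 15, 17} must be used), so O = 13.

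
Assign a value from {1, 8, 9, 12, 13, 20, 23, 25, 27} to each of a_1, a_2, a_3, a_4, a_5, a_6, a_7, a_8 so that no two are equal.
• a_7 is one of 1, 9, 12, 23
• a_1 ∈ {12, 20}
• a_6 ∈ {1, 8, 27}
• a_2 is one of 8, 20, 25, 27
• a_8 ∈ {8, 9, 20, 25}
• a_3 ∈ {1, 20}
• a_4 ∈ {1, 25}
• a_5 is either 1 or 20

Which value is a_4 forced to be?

The 8 variables draw from only 8 values {1, 8, 9, 12, 20, 23, 25, 27}, so each is used; only a_7 can be 23, hence a_7 = 23.
Among the 7 still-open variables, 9 fits only a_8 (and all 7 values in {1, 8, 9, 12, 20, 25, 27} must be used), so a_8 = 9.
Among the 6 still-open variables, 12 fits only a_1 (and all 6 values in {1, 8, 12, 20, 25, 27} must be used), so a_1 = 12.
a_3 and a_5 share exactly the 2 values {1, 20}; by pigeonhole those values go to them, so strike 1, 20 from a_2, a_4, a_6.
So a_4 = 25.

25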